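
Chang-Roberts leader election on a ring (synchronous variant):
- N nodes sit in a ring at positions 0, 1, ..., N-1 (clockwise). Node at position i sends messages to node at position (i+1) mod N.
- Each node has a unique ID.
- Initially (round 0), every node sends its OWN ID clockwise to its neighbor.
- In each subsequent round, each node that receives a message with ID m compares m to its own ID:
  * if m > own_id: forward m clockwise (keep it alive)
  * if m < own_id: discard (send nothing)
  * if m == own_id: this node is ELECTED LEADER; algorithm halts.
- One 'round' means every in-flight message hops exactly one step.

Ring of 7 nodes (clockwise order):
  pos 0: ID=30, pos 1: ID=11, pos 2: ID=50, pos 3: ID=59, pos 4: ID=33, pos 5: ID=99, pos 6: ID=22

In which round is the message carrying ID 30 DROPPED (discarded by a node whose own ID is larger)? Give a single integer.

Answer: 2

Derivation:
Round 1: pos1(id11) recv 30: fwd; pos2(id50) recv 11: drop; pos3(id59) recv 50: drop; pos4(id33) recv 59: fwd; pos5(id99) recv 33: drop; pos6(id22) recv 99: fwd; pos0(id30) recv 22: drop
Round 2: pos2(id50) recv 30: drop; pos5(id99) recv 59: drop; pos0(id30) recv 99: fwd
Round 3: pos1(id11) recv 99: fwd
Round 4: pos2(id50) recv 99: fwd
Round 5: pos3(id59) recv 99: fwd
Round 6: pos4(id33) recv 99: fwd
Round 7: pos5(id99) recv 99: ELECTED
Message ID 30 originates at pos 0; dropped at pos 2 in round 2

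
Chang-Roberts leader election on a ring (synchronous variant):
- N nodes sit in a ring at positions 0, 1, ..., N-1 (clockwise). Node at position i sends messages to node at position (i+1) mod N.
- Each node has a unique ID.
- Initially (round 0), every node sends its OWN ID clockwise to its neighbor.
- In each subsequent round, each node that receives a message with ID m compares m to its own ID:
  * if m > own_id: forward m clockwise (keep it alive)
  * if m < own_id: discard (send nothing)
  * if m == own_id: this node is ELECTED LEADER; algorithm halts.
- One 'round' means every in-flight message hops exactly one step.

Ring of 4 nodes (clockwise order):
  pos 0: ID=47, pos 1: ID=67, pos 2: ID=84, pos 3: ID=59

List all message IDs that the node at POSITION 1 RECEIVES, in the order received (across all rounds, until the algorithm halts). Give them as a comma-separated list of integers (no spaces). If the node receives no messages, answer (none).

Answer: 47,59,84

Derivation:
Round 1: pos1(id67) recv 47: drop; pos2(id84) recv 67: drop; pos3(id59) recv 84: fwd; pos0(id47) recv 59: fwd
Round 2: pos0(id47) recv 84: fwd; pos1(id67) recv 59: drop
Round 3: pos1(id67) recv 84: fwd
Round 4: pos2(id84) recv 84: ELECTED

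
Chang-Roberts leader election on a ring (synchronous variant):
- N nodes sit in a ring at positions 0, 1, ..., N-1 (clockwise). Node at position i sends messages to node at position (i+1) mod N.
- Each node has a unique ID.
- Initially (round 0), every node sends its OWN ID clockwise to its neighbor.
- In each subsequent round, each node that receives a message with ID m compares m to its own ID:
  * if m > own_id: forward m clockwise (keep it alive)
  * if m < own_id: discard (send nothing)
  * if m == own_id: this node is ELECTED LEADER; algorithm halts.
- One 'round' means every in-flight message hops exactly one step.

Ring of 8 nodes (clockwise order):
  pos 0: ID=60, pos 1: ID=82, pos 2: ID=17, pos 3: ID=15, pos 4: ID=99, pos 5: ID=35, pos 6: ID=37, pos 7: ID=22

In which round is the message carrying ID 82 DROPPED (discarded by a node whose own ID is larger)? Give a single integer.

Round 1: pos1(id82) recv 60: drop; pos2(id17) recv 82: fwd; pos3(id15) recv 17: fwd; pos4(id99) recv 15: drop; pos5(id35) recv 99: fwd; pos6(id37) recv 35: drop; pos7(id22) recv 37: fwd; pos0(id60) recv 22: drop
Round 2: pos3(id15) recv 82: fwd; pos4(id99) recv 17: drop; pos6(id37) recv 99: fwd; pos0(id60) recv 37: drop
Round 3: pos4(id99) recv 82: drop; pos7(id22) recv 99: fwd
Round 4: pos0(id60) recv 99: fwd
Round 5: pos1(id82) recv 99: fwd
Round 6: pos2(id17) recv 99: fwd
Round 7: pos3(id15) recv 99: fwd
Round 8: pos4(id99) recv 99: ELECTED
Message ID 82 originates at pos 1; dropped at pos 4 in round 3

Answer: 3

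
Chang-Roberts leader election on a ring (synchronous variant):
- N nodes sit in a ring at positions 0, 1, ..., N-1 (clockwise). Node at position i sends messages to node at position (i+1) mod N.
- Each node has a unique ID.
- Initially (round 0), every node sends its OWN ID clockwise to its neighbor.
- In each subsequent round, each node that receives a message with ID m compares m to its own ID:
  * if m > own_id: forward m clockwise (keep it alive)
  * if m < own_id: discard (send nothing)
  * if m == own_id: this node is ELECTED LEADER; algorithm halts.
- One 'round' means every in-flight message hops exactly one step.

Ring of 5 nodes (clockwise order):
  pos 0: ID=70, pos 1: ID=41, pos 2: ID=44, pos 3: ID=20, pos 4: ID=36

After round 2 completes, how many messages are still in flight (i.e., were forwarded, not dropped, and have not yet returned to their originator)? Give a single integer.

Answer: 2

Derivation:
Round 1: pos1(id41) recv 70: fwd; pos2(id44) recv 41: drop; pos3(id20) recv 44: fwd; pos4(id36) recv 20: drop; pos0(id70) recv 36: drop
Round 2: pos2(id44) recv 70: fwd; pos4(id36) recv 44: fwd
After round 2: 2 messages still in flight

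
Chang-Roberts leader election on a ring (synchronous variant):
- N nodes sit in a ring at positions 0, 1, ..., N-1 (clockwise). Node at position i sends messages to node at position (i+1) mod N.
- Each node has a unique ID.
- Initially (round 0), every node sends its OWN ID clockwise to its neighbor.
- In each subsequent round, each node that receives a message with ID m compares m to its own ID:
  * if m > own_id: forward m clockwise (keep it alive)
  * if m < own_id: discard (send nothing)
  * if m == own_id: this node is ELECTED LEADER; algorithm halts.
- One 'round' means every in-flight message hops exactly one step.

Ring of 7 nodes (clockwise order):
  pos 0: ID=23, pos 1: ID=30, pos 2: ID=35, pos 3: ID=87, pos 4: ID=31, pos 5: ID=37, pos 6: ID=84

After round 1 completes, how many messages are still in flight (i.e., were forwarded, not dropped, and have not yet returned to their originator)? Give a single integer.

Answer: 2

Derivation:
Round 1: pos1(id30) recv 23: drop; pos2(id35) recv 30: drop; pos3(id87) recv 35: drop; pos4(id31) recv 87: fwd; pos5(id37) recv 31: drop; pos6(id84) recv 37: drop; pos0(id23) recv 84: fwd
After round 1: 2 messages still in flight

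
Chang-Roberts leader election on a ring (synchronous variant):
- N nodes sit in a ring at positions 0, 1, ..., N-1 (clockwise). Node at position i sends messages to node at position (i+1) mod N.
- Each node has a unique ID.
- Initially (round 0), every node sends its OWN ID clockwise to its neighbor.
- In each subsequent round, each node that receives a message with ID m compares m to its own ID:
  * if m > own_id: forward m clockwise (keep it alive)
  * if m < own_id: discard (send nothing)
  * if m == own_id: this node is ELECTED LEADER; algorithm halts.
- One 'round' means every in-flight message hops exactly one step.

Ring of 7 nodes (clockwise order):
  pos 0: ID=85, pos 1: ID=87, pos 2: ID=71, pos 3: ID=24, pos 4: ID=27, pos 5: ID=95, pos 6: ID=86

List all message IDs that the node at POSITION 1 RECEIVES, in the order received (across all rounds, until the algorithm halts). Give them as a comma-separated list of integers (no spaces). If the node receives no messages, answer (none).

Round 1: pos1(id87) recv 85: drop; pos2(id71) recv 87: fwd; pos3(id24) recv 71: fwd; pos4(id27) recv 24: drop; pos5(id95) recv 27: drop; pos6(id86) recv 95: fwd; pos0(id85) recv 86: fwd
Round 2: pos3(id24) recv 87: fwd; pos4(id27) recv 71: fwd; pos0(id85) recv 95: fwd; pos1(id87) recv 86: drop
Round 3: pos4(id27) recv 87: fwd; pos5(id95) recv 71: drop; pos1(id87) recv 95: fwd
Round 4: pos5(id95) recv 87: drop; pos2(id71) recv 95: fwd
Round 5: pos3(id24) recv 95: fwd
Round 6: pos4(id27) recv 95: fwd
Round 7: pos5(id95) recv 95: ELECTED

Answer: 85,86,95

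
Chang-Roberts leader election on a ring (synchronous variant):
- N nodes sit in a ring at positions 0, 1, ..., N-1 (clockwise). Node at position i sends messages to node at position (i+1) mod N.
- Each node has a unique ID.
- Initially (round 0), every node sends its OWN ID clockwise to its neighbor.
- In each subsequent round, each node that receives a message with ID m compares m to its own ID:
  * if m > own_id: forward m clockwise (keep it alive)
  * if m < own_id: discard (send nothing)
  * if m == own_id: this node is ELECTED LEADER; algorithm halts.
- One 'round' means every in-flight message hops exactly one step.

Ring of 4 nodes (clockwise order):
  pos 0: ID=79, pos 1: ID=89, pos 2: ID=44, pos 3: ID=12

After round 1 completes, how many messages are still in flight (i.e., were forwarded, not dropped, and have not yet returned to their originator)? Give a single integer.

Answer: 2

Derivation:
Round 1: pos1(id89) recv 79: drop; pos2(id44) recv 89: fwd; pos3(id12) recv 44: fwd; pos0(id79) recv 12: drop
After round 1: 2 messages still in flight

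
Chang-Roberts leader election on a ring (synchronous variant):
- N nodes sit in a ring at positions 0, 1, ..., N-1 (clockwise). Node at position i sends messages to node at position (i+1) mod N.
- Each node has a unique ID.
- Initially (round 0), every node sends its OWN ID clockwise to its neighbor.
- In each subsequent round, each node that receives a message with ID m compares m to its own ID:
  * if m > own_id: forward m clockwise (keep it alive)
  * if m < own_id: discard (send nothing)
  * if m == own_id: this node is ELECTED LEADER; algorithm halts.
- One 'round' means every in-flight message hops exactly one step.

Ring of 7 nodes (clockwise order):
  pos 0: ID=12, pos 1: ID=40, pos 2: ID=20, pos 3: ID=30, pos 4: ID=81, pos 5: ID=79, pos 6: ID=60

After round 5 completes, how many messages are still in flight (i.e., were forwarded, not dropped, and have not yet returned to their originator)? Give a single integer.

Round 1: pos1(id40) recv 12: drop; pos2(id20) recv 40: fwd; pos3(id30) recv 20: drop; pos4(id81) recv 30: drop; pos5(id79) recv 81: fwd; pos6(id60) recv 79: fwd; pos0(id12) recv 60: fwd
Round 2: pos3(id30) recv 40: fwd; pos6(id60) recv 81: fwd; pos0(id12) recv 79: fwd; pos1(id40) recv 60: fwd
Round 3: pos4(id81) recv 40: drop; pos0(id12) recv 81: fwd; pos1(id40) recv 79: fwd; pos2(id20) recv 60: fwd
Round 4: pos1(id40) recv 81: fwd; pos2(id20) recv 79: fwd; pos3(id30) recv 60: fwd
Round 5: pos2(id20) recv 81: fwd; pos3(id30) recv 79: fwd; pos4(id81) recv 60: drop
After round 5: 2 messages still in flight

Answer: 2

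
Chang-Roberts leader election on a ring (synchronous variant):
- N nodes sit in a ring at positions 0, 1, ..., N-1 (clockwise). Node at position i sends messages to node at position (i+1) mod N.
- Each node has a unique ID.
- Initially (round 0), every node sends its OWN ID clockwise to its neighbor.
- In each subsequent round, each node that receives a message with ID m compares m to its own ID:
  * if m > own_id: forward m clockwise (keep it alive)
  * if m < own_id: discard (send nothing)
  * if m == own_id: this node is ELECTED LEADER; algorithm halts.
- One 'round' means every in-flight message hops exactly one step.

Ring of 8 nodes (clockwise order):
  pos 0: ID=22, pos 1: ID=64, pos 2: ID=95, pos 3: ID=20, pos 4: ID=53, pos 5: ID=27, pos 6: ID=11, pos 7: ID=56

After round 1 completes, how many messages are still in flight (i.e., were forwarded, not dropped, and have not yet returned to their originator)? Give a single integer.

Round 1: pos1(id64) recv 22: drop; pos2(id95) recv 64: drop; pos3(id20) recv 95: fwd; pos4(id53) recv 20: drop; pos5(id27) recv 53: fwd; pos6(id11) recv 27: fwd; pos7(id56) recv 11: drop; pos0(id22) recv 56: fwd
After round 1: 4 messages still in flight

Answer: 4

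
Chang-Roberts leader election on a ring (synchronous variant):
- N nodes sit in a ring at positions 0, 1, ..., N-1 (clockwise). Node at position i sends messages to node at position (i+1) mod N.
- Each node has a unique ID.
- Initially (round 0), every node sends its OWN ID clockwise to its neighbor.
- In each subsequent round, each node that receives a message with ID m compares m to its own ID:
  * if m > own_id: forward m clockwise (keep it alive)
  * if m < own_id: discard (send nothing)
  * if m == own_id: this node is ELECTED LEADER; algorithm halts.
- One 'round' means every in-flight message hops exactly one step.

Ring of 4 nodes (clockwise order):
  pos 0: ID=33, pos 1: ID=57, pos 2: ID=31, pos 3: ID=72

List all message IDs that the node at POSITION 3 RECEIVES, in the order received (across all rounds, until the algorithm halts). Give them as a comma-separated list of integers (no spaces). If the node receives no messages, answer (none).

Round 1: pos1(id57) recv 33: drop; pos2(id31) recv 57: fwd; pos3(id72) recv 31: drop; pos0(id33) recv 72: fwd
Round 2: pos3(id72) recv 57: drop; pos1(id57) recv 72: fwd
Round 3: pos2(id31) recv 72: fwd
Round 4: pos3(id72) recv 72: ELECTED

Answer: 31,57,72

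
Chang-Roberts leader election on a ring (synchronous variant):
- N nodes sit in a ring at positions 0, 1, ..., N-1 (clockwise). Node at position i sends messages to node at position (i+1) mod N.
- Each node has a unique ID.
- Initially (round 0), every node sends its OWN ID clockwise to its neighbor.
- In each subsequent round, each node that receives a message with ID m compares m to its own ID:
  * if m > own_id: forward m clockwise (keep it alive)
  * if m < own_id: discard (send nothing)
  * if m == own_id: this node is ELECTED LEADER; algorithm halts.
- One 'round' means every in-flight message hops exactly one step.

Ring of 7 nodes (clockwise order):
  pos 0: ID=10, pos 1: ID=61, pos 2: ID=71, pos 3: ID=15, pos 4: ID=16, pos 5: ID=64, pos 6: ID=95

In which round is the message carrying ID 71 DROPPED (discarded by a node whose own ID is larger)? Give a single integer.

Round 1: pos1(id61) recv 10: drop; pos2(id71) recv 61: drop; pos3(id15) recv 71: fwd; pos4(id16) recv 15: drop; pos5(id64) recv 16: drop; pos6(id95) recv 64: drop; pos0(id10) recv 95: fwd
Round 2: pos4(id16) recv 71: fwd; pos1(id61) recv 95: fwd
Round 3: pos5(id64) recv 71: fwd; pos2(id71) recv 95: fwd
Round 4: pos6(id95) recv 71: drop; pos3(id15) recv 95: fwd
Round 5: pos4(id16) recv 95: fwd
Round 6: pos5(id64) recv 95: fwd
Round 7: pos6(id95) recv 95: ELECTED
Message ID 71 originates at pos 2; dropped at pos 6 in round 4

Answer: 4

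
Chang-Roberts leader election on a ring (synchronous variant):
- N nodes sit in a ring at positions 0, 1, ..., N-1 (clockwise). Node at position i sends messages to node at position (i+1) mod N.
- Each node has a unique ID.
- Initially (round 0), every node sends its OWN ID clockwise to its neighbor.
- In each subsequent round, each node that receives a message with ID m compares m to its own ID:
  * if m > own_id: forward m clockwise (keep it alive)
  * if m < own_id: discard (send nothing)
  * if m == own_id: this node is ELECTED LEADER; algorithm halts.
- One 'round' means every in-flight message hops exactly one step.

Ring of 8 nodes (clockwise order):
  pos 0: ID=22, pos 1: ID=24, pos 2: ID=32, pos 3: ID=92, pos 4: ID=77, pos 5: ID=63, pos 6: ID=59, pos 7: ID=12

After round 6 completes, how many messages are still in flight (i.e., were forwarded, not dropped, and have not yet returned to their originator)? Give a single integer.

Round 1: pos1(id24) recv 22: drop; pos2(id32) recv 24: drop; pos3(id92) recv 32: drop; pos4(id77) recv 92: fwd; pos5(id63) recv 77: fwd; pos6(id59) recv 63: fwd; pos7(id12) recv 59: fwd; pos0(id22) recv 12: drop
Round 2: pos5(id63) recv 92: fwd; pos6(id59) recv 77: fwd; pos7(id12) recv 63: fwd; pos0(id22) recv 59: fwd
Round 3: pos6(id59) recv 92: fwd; pos7(id12) recv 77: fwd; pos0(id22) recv 63: fwd; pos1(id24) recv 59: fwd
Round 4: pos7(id12) recv 92: fwd; pos0(id22) recv 77: fwd; pos1(id24) recv 63: fwd; pos2(id32) recv 59: fwd
Round 5: pos0(id22) recv 92: fwd; pos1(id24) recv 77: fwd; pos2(id32) recv 63: fwd; pos3(id92) recv 59: drop
Round 6: pos1(id24) recv 92: fwd; pos2(id32) recv 77: fwd; pos3(id92) recv 63: drop
After round 6: 2 messages still in flight

Answer: 2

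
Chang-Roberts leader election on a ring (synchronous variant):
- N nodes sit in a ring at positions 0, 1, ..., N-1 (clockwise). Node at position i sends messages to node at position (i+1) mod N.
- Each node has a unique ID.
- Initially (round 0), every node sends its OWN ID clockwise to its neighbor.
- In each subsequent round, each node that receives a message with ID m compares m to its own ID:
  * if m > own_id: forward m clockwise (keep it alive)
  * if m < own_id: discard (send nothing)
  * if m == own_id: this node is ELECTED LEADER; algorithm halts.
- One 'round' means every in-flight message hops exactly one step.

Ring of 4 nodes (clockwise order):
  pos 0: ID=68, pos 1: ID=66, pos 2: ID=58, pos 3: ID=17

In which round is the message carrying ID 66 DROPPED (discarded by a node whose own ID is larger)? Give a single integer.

Answer: 3

Derivation:
Round 1: pos1(id66) recv 68: fwd; pos2(id58) recv 66: fwd; pos3(id17) recv 58: fwd; pos0(id68) recv 17: drop
Round 2: pos2(id58) recv 68: fwd; pos3(id17) recv 66: fwd; pos0(id68) recv 58: drop
Round 3: pos3(id17) recv 68: fwd; pos0(id68) recv 66: drop
Round 4: pos0(id68) recv 68: ELECTED
Message ID 66 originates at pos 1; dropped at pos 0 in round 3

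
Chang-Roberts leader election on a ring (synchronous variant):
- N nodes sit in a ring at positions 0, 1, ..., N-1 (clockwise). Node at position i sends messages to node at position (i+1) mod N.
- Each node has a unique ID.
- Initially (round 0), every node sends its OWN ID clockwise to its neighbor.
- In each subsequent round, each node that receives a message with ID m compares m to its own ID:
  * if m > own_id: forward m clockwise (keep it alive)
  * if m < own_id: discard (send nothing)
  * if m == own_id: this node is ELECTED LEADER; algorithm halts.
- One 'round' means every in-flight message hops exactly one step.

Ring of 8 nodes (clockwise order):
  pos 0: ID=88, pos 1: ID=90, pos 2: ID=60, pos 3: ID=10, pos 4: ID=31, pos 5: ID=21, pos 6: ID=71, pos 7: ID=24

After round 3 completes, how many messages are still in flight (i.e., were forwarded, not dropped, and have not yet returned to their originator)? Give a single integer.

Round 1: pos1(id90) recv 88: drop; pos2(id60) recv 90: fwd; pos3(id10) recv 60: fwd; pos4(id31) recv 10: drop; pos5(id21) recv 31: fwd; pos6(id71) recv 21: drop; pos7(id24) recv 71: fwd; pos0(id88) recv 24: drop
Round 2: pos3(id10) recv 90: fwd; pos4(id31) recv 60: fwd; pos6(id71) recv 31: drop; pos0(id88) recv 71: drop
Round 3: pos4(id31) recv 90: fwd; pos5(id21) recv 60: fwd
After round 3: 2 messages still in flight

Answer: 2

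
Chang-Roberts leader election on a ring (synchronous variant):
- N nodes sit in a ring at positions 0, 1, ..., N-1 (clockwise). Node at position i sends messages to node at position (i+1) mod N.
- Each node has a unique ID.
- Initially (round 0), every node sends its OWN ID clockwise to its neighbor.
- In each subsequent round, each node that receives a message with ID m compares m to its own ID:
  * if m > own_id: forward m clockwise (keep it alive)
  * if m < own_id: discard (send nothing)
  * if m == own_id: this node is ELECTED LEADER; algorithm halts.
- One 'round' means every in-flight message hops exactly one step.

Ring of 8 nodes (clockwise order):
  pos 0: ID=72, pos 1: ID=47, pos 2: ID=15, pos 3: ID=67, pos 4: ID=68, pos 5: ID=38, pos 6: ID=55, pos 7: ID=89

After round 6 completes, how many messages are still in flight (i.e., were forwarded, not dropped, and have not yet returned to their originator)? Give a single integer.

Answer: 2

Derivation:
Round 1: pos1(id47) recv 72: fwd; pos2(id15) recv 47: fwd; pos3(id67) recv 15: drop; pos4(id68) recv 67: drop; pos5(id38) recv 68: fwd; pos6(id55) recv 38: drop; pos7(id89) recv 55: drop; pos0(id72) recv 89: fwd
Round 2: pos2(id15) recv 72: fwd; pos3(id67) recv 47: drop; pos6(id55) recv 68: fwd; pos1(id47) recv 89: fwd
Round 3: pos3(id67) recv 72: fwd; pos7(id89) recv 68: drop; pos2(id15) recv 89: fwd
Round 4: pos4(id68) recv 72: fwd; pos3(id67) recv 89: fwd
Round 5: pos5(id38) recv 72: fwd; pos4(id68) recv 89: fwd
Round 6: pos6(id55) recv 72: fwd; pos5(id38) recv 89: fwd
After round 6: 2 messages still in flight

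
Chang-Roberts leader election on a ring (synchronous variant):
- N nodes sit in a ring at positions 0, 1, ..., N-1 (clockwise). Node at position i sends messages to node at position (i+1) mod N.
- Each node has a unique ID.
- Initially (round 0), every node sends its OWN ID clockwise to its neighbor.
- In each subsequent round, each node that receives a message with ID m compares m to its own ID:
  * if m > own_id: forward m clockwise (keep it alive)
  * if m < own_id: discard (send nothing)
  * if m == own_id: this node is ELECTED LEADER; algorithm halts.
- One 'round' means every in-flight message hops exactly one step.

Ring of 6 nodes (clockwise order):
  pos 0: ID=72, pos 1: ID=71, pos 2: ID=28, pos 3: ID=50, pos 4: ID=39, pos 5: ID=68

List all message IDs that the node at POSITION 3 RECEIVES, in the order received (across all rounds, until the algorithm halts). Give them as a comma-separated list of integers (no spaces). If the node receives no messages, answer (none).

Round 1: pos1(id71) recv 72: fwd; pos2(id28) recv 71: fwd; pos3(id50) recv 28: drop; pos4(id39) recv 50: fwd; pos5(id68) recv 39: drop; pos0(id72) recv 68: drop
Round 2: pos2(id28) recv 72: fwd; pos3(id50) recv 71: fwd; pos5(id68) recv 50: drop
Round 3: pos3(id50) recv 72: fwd; pos4(id39) recv 71: fwd
Round 4: pos4(id39) recv 72: fwd; pos5(id68) recv 71: fwd
Round 5: pos5(id68) recv 72: fwd; pos0(id72) recv 71: drop
Round 6: pos0(id72) recv 72: ELECTED

Answer: 28,71,72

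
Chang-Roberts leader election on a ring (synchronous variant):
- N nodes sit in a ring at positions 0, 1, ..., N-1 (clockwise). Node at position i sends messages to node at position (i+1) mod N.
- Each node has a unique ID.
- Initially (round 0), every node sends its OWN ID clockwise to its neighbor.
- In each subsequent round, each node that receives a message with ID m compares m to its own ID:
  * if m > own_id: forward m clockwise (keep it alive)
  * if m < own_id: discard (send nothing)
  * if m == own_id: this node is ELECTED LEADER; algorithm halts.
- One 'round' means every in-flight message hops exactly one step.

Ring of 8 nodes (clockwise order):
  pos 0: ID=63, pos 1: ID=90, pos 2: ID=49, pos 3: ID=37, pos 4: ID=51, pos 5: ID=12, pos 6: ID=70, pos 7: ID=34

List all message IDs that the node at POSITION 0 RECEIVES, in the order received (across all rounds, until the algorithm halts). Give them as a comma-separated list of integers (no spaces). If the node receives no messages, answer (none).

Round 1: pos1(id90) recv 63: drop; pos2(id49) recv 90: fwd; pos3(id37) recv 49: fwd; pos4(id51) recv 37: drop; pos5(id12) recv 51: fwd; pos6(id70) recv 12: drop; pos7(id34) recv 70: fwd; pos0(id63) recv 34: drop
Round 2: pos3(id37) recv 90: fwd; pos4(id51) recv 49: drop; pos6(id70) recv 51: drop; pos0(id63) recv 70: fwd
Round 3: pos4(id51) recv 90: fwd; pos1(id90) recv 70: drop
Round 4: pos5(id12) recv 90: fwd
Round 5: pos6(id70) recv 90: fwd
Round 6: pos7(id34) recv 90: fwd
Round 7: pos0(id63) recv 90: fwd
Round 8: pos1(id90) recv 90: ELECTED

Answer: 34,70,90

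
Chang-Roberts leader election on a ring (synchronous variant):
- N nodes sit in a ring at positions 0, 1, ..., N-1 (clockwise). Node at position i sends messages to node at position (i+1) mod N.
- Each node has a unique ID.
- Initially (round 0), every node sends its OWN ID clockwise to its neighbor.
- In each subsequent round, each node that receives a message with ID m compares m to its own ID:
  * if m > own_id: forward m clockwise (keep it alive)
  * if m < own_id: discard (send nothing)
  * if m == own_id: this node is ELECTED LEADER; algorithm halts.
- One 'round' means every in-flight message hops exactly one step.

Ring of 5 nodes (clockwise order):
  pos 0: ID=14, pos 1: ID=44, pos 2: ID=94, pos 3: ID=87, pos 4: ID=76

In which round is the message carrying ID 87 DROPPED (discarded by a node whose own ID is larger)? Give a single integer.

Answer: 4

Derivation:
Round 1: pos1(id44) recv 14: drop; pos2(id94) recv 44: drop; pos3(id87) recv 94: fwd; pos4(id76) recv 87: fwd; pos0(id14) recv 76: fwd
Round 2: pos4(id76) recv 94: fwd; pos0(id14) recv 87: fwd; pos1(id44) recv 76: fwd
Round 3: pos0(id14) recv 94: fwd; pos1(id44) recv 87: fwd; pos2(id94) recv 76: drop
Round 4: pos1(id44) recv 94: fwd; pos2(id94) recv 87: drop
Round 5: pos2(id94) recv 94: ELECTED
Message ID 87 originates at pos 3; dropped at pos 2 in round 4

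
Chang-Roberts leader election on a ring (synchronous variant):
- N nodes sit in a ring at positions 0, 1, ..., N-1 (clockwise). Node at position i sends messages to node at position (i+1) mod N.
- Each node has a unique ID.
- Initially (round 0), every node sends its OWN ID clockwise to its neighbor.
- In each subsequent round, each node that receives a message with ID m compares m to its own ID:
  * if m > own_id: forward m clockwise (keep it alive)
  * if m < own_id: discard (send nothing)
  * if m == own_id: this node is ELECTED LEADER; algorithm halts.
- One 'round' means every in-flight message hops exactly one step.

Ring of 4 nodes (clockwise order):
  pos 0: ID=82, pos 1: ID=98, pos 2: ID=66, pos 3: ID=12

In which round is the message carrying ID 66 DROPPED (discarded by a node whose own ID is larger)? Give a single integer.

Round 1: pos1(id98) recv 82: drop; pos2(id66) recv 98: fwd; pos3(id12) recv 66: fwd; pos0(id82) recv 12: drop
Round 2: pos3(id12) recv 98: fwd; pos0(id82) recv 66: drop
Round 3: pos0(id82) recv 98: fwd
Round 4: pos1(id98) recv 98: ELECTED
Message ID 66 originates at pos 2; dropped at pos 0 in round 2

Answer: 2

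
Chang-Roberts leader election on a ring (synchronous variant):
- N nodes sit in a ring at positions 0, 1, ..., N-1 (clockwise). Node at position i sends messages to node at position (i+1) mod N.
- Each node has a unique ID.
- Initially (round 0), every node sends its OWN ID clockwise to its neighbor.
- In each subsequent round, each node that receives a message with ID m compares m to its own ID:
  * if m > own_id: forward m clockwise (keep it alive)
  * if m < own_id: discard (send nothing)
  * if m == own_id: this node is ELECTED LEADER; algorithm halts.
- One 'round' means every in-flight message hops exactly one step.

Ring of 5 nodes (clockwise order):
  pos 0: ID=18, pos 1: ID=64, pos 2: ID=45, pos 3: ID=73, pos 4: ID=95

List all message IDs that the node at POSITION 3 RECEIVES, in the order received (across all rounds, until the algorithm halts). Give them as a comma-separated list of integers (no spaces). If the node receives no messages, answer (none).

Round 1: pos1(id64) recv 18: drop; pos2(id45) recv 64: fwd; pos3(id73) recv 45: drop; pos4(id95) recv 73: drop; pos0(id18) recv 95: fwd
Round 2: pos3(id73) recv 64: drop; pos1(id64) recv 95: fwd
Round 3: pos2(id45) recv 95: fwd
Round 4: pos3(id73) recv 95: fwd
Round 5: pos4(id95) recv 95: ELECTED

Answer: 45,64,95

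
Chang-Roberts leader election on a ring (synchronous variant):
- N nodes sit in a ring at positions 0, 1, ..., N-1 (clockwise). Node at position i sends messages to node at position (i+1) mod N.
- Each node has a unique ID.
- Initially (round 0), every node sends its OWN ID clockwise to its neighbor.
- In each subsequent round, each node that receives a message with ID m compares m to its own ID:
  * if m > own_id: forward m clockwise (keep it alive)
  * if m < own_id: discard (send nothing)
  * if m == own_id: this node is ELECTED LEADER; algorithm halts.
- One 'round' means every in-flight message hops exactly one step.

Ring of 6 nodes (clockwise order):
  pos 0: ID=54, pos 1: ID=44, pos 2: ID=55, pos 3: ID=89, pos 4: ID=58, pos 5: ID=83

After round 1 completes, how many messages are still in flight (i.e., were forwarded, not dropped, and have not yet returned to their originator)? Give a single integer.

Round 1: pos1(id44) recv 54: fwd; pos2(id55) recv 44: drop; pos3(id89) recv 55: drop; pos4(id58) recv 89: fwd; pos5(id83) recv 58: drop; pos0(id54) recv 83: fwd
After round 1: 3 messages still in flight

Answer: 3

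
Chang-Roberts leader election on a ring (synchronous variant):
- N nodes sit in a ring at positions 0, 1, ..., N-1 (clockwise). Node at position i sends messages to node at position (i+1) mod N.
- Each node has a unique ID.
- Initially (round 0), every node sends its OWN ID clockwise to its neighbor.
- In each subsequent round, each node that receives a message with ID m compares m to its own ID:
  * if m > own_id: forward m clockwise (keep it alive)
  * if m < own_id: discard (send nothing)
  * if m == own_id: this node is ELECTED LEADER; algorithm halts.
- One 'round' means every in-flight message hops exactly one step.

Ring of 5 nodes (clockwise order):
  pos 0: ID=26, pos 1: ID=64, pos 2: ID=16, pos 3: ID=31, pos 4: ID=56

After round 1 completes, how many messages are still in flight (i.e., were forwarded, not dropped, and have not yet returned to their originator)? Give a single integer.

Answer: 2

Derivation:
Round 1: pos1(id64) recv 26: drop; pos2(id16) recv 64: fwd; pos3(id31) recv 16: drop; pos4(id56) recv 31: drop; pos0(id26) recv 56: fwd
After round 1: 2 messages still in flight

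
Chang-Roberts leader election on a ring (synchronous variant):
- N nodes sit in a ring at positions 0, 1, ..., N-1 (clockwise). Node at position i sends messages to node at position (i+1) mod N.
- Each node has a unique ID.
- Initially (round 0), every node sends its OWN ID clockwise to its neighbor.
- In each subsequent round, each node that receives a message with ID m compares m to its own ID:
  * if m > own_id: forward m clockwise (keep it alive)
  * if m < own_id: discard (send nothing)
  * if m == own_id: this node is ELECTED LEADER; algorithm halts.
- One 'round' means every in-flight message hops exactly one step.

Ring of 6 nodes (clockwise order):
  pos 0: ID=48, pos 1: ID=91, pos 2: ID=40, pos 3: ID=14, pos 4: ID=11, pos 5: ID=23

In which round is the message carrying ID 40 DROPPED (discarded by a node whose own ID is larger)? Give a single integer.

Round 1: pos1(id91) recv 48: drop; pos2(id40) recv 91: fwd; pos3(id14) recv 40: fwd; pos4(id11) recv 14: fwd; pos5(id23) recv 11: drop; pos0(id48) recv 23: drop
Round 2: pos3(id14) recv 91: fwd; pos4(id11) recv 40: fwd; pos5(id23) recv 14: drop
Round 3: pos4(id11) recv 91: fwd; pos5(id23) recv 40: fwd
Round 4: pos5(id23) recv 91: fwd; pos0(id48) recv 40: drop
Round 5: pos0(id48) recv 91: fwd
Round 6: pos1(id91) recv 91: ELECTED
Message ID 40 originates at pos 2; dropped at pos 0 in round 4

Answer: 4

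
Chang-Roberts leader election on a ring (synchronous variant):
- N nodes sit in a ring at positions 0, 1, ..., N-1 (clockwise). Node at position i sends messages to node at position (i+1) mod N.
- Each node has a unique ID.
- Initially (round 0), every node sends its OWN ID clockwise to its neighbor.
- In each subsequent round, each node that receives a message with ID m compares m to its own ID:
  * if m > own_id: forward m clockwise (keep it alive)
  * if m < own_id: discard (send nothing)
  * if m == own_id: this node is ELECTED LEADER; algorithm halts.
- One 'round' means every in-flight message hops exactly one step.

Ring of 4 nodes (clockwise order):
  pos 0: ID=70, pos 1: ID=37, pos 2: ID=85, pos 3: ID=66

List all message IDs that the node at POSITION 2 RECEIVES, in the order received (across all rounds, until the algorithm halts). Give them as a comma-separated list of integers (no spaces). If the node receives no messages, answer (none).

Answer: 37,70,85

Derivation:
Round 1: pos1(id37) recv 70: fwd; pos2(id85) recv 37: drop; pos3(id66) recv 85: fwd; pos0(id70) recv 66: drop
Round 2: pos2(id85) recv 70: drop; pos0(id70) recv 85: fwd
Round 3: pos1(id37) recv 85: fwd
Round 4: pos2(id85) recv 85: ELECTED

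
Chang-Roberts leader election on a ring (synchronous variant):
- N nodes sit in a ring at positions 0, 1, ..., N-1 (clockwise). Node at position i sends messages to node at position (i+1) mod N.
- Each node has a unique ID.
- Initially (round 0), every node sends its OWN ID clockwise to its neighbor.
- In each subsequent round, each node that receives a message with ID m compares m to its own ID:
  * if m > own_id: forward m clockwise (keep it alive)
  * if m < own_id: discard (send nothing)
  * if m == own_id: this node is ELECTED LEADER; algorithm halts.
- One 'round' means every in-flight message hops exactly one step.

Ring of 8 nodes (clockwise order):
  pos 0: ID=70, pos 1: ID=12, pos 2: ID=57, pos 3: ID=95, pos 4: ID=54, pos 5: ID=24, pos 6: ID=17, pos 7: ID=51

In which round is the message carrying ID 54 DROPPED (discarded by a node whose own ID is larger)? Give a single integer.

Round 1: pos1(id12) recv 70: fwd; pos2(id57) recv 12: drop; pos3(id95) recv 57: drop; pos4(id54) recv 95: fwd; pos5(id24) recv 54: fwd; pos6(id17) recv 24: fwd; pos7(id51) recv 17: drop; pos0(id70) recv 51: drop
Round 2: pos2(id57) recv 70: fwd; pos5(id24) recv 95: fwd; pos6(id17) recv 54: fwd; pos7(id51) recv 24: drop
Round 3: pos3(id95) recv 70: drop; pos6(id17) recv 95: fwd; pos7(id51) recv 54: fwd
Round 4: pos7(id51) recv 95: fwd; pos0(id70) recv 54: drop
Round 5: pos0(id70) recv 95: fwd
Round 6: pos1(id12) recv 95: fwd
Round 7: pos2(id57) recv 95: fwd
Round 8: pos3(id95) recv 95: ELECTED
Message ID 54 originates at pos 4; dropped at pos 0 in round 4

Answer: 4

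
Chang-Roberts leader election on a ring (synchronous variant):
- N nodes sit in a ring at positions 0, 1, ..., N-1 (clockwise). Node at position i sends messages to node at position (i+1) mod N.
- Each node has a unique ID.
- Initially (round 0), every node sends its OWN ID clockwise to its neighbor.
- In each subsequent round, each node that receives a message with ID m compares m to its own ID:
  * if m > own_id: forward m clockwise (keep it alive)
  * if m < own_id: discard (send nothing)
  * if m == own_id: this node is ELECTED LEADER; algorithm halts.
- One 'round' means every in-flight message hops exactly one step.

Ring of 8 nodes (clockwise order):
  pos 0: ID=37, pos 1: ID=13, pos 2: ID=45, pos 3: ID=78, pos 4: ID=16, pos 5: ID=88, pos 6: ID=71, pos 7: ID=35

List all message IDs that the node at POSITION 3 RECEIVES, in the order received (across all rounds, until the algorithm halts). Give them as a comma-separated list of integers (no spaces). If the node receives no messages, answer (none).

Round 1: pos1(id13) recv 37: fwd; pos2(id45) recv 13: drop; pos3(id78) recv 45: drop; pos4(id16) recv 78: fwd; pos5(id88) recv 16: drop; pos6(id71) recv 88: fwd; pos7(id35) recv 71: fwd; pos0(id37) recv 35: drop
Round 2: pos2(id45) recv 37: drop; pos5(id88) recv 78: drop; pos7(id35) recv 88: fwd; pos0(id37) recv 71: fwd
Round 3: pos0(id37) recv 88: fwd; pos1(id13) recv 71: fwd
Round 4: pos1(id13) recv 88: fwd; pos2(id45) recv 71: fwd
Round 5: pos2(id45) recv 88: fwd; pos3(id78) recv 71: drop
Round 6: pos3(id78) recv 88: fwd
Round 7: pos4(id16) recv 88: fwd
Round 8: pos5(id88) recv 88: ELECTED

Answer: 45,71,88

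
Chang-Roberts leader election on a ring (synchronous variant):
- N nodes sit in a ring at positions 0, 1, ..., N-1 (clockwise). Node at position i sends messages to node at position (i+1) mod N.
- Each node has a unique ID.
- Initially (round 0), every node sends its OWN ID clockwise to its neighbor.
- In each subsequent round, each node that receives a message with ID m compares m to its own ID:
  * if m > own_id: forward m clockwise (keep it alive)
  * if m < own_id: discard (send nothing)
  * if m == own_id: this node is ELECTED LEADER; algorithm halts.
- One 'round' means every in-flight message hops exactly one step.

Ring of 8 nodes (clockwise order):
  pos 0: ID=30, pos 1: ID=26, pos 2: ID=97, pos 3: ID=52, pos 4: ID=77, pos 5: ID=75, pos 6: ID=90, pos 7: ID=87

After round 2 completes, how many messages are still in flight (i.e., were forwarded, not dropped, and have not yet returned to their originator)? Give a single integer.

Round 1: pos1(id26) recv 30: fwd; pos2(id97) recv 26: drop; pos3(id52) recv 97: fwd; pos4(id77) recv 52: drop; pos5(id75) recv 77: fwd; pos6(id90) recv 75: drop; pos7(id87) recv 90: fwd; pos0(id30) recv 87: fwd
Round 2: pos2(id97) recv 30: drop; pos4(id77) recv 97: fwd; pos6(id90) recv 77: drop; pos0(id30) recv 90: fwd; pos1(id26) recv 87: fwd
After round 2: 3 messages still in flight

Answer: 3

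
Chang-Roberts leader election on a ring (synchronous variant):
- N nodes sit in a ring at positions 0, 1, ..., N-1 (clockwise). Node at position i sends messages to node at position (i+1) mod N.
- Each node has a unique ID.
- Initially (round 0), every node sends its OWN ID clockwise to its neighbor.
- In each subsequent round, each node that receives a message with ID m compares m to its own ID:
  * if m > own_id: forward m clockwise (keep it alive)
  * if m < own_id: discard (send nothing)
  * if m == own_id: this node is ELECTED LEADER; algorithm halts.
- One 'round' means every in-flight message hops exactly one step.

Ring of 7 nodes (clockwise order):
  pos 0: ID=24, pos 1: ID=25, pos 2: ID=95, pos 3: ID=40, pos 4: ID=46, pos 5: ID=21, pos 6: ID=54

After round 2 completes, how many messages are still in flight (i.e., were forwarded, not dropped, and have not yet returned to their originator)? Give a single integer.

Round 1: pos1(id25) recv 24: drop; pos2(id95) recv 25: drop; pos3(id40) recv 95: fwd; pos4(id46) recv 40: drop; pos5(id21) recv 46: fwd; pos6(id54) recv 21: drop; pos0(id24) recv 54: fwd
Round 2: pos4(id46) recv 95: fwd; pos6(id54) recv 46: drop; pos1(id25) recv 54: fwd
After round 2: 2 messages still in flight

Answer: 2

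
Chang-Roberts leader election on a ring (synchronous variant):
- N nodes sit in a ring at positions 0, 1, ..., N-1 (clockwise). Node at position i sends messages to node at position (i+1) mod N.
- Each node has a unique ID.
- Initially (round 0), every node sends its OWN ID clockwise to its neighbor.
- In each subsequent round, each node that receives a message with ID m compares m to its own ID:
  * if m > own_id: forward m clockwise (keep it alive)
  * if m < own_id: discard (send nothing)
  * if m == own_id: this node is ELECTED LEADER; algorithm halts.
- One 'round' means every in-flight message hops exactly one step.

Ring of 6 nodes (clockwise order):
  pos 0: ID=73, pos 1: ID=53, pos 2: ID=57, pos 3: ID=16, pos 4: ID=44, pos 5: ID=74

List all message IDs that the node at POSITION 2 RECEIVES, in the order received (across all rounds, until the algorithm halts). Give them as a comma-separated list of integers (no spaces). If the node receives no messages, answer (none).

Round 1: pos1(id53) recv 73: fwd; pos2(id57) recv 53: drop; pos3(id16) recv 57: fwd; pos4(id44) recv 16: drop; pos5(id74) recv 44: drop; pos0(id73) recv 74: fwd
Round 2: pos2(id57) recv 73: fwd; pos4(id44) recv 57: fwd; pos1(id53) recv 74: fwd
Round 3: pos3(id16) recv 73: fwd; pos5(id74) recv 57: drop; pos2(id57) recv 74: fwd
Round 4: pos4(id44) recv 73: fwd; pos3(id16) recv 74: fwd
Round 5: pos5(id74) recv 73: drop; pos4(id44) recv 74: fwd
Round 6: pos5(id74) recv 74: ELECTED

Answer: 53,73,74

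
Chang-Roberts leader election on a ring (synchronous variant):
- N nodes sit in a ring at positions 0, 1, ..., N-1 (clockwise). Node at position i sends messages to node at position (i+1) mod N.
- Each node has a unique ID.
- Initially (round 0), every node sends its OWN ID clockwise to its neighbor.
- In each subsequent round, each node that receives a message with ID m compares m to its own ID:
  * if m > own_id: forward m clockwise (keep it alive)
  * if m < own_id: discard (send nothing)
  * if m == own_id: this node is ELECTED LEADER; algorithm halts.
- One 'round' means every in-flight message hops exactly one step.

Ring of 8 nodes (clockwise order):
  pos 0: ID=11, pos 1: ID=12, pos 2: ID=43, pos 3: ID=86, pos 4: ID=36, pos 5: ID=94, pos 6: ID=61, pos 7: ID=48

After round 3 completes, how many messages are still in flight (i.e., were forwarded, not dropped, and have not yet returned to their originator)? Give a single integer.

Answer: 3

Derivation:
Round 1: pos1(id12) recv 11: drop; pos2(id43) recv 12: drop; pos3(id86) recv 43: drop; pos4(id36) recv 86: fwd; pos5(id94) recv 36: drop; pos6(id61) recv 94: fwd; pos7(id48) recv 61: fwd; pos0(id11) recv 48: fwd
Round 2: pos5(id94) recv 86: drop; pos7(id48) recv 94: fwd; pos0(id11) recv 61: fwd; pos1(id12) recv 48: fwd
Round 3: pos0(id11) recv 94: fwd; pos1(id12) recv 61: fwd; pos2(id43) recv 48: fwd
After round 3: 3 messages still in flight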